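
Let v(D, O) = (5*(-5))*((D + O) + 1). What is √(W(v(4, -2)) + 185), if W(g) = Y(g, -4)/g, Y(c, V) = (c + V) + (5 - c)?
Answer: √41622/15 ≈ 13.601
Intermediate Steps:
Y(c, V) = 5 + V (Y(c, V) = (V + c) + (5 - c) = 5 + V)
v(D, O) = -25 - 25*D - 25*O (v(D, O) = -25*(1 + D + O) = -25 - 25*D - 25*O)
W(g) = 1/g (W(g) = (5 - 4)/g = 1/g)
√(W(v(4, -2)) + 185) = √(1/(-25 - 25*4 - 25*(-2)) + 185) = √(1/(-25 - 100 + 50) + 185) = √(1/(-75) + 185) = √(-1/75 + 185) = √(13874/75) = √41622/15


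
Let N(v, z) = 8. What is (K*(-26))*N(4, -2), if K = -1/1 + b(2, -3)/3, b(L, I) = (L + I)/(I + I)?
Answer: 1768/9 ≈ 196.44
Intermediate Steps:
b(L, I) = (I + L)/(2*I) (b(L, I) = (I + L)/((2*I)) = (I + L)*(1/(2*I)) = (I + L)/(2*I))
K = -17/18 (K = -1/1 + ((½)*(-3 + 2)/(-3))/3 = -1*1 + ((½)*(-⅓)*(-1))*(⅓) = -1 + (⅙)*(⅓) = -1 + 1/18 = -17/18 ≈ -0.94444)
(K*(-26))*N(4, -2) = -17/18*(-26)*8 = (221/9)*8 = 1768/9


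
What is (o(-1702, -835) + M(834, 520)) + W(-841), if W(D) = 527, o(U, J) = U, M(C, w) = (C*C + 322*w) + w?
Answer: 862341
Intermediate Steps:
M(C, w) = C**2 + 323*w (M(C, w) = (C**2 + 322*w) + w = C**2 + 323*w)
(o(-1702, -835) + M(834, 520)) + W(-841) = (-1702 + (834**2 + 323*520)) + 527 = (-1702 + (695556 + 167960)) + 527 = (-1702 + 863516) + 527 = 861814 + 527 = 862341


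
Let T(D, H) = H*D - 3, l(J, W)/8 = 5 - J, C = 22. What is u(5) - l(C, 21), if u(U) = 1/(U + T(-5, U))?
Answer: 3127/23 ≈ 135.96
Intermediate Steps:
l(J, W) = 40 - 8*J (l(J, W) = 8*(5 - J) = 40 - 8*J)
T(D, H) = -3 + D*H (T(D, H) = D*H - 3 = -3 + D*H)
u(U) = 1/(-3 - 4*U) (u(U) = 1/(U + (-3 - 5*U)) = 1/(-3 - 4*U))
u(5) - l(C, 21) = -1/(3 + 4*5) - (40 - 8*22) = -1/(3 + 20) - (40 - 176) = -1/23 - 1*(-136) = -1*1/23 + 136 = -1/23 + 136 = 3127/23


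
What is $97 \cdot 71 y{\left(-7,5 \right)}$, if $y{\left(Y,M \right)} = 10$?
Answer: $68870$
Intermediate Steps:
$97 \cdot 71 y{\left(-7,5 \right)} = 97 \cdot 71 \cdot 10 = 6887 \cdot 10 = 68870$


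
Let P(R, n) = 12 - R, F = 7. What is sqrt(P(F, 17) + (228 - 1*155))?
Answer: sqrt(78) ≈ 8.8318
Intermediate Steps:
sqrt(P(F, 17) + (228 - 1*155)) = sqrt((12 - 1*7) + (228 - 1*155)) = sqrt((12 - 7) + (228 - 155)) = sqrt(5 + 73) = sqrt(78)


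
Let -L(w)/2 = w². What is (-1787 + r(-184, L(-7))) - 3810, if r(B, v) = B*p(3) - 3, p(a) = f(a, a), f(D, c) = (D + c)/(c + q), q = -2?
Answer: -6704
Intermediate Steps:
L(w) = -2*w²
f(D, c) = (D + c)/(-2 + c) (f(D, c) = (D + c)/(c - 2) = (D + c)/(-2 + c))
p(a) = 2*a/(-2 + a) (p(a) = (a + a)/(-2 + a) = (2*a)/(-2 + a) = 2*a/(-2 + a))
r(B, v) = -3 + 6*B (r(B, v) = B*(2*3/(-2 + 3)) - 3 = B*(2*3/1) - 3 = B*(2*3*1) - 3 = B*6 - 3 = 6*B - 3 = -3 + 6*B)
(-1787 + r(-184, L(-7))) - 3810 = (-1787 + (-3 + 6*(-184))) - 3810 = (-1787 + (-3 - 1104)) - 3810 = (-1787 - 1107) - 3810 = -2894 - 3810 = -6704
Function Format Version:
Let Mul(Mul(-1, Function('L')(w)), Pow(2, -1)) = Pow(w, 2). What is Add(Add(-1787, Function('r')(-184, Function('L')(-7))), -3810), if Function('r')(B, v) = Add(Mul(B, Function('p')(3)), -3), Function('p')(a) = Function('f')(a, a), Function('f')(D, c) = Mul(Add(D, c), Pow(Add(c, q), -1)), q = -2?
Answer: -6704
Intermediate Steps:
Function('L')(w) = Mul(-2, Pow(w, 2))
Function('f')(D, c) = Mul(Pow(Add(-2, c), -1), Add(D, c)) (Function('f')(D, c) = Mul(Add(D, c), Pow(Add(c, -2), -1)) = Mul(Add(D, c), Pow(Add(-2, c), -1)) = Mul(Pow(Add(-2, c), -1), Add(D, c)))
Function('p')(a) = Mul(2, a, Pow(Add(-2, a), -1)) (Function('p')(a) = Mul(Pow(Add(-2, a), -1), Add(a, a)) = Mul(Pow(Add(-2, a), -1), Mul(2, a)) = Mul(2, a, Pow(Add(-2, a), -1)))
Function('r')(B, v) = Add(-3, Mul(6, B)) (Function('r')(B, v) = Add(Mul(B, Mul(2, 3, Pow(Add(-2, 3), -1))), -3) = Add(Mul(B, Mul(2, 3, Pow(1, -1))), -3) = Add(Mul(B, Mul(2, 3, 1)), -3) = Add(Mul(B, 6), -3) = Add(Mul(6, B), -3) = Add(-3, Mul(6, B)))
Add(Add(-1787, Function('r')(-184, Function('L')(-7))), -3810) = Add(Add(-1787, Add(-3, Mul(6, -184))), -3810) = Add(Add(-1787, Add(-3, -1104)), -3810) = Add(Add(-1787, -1107), -3810) = Add(-2894, -3810) = -6704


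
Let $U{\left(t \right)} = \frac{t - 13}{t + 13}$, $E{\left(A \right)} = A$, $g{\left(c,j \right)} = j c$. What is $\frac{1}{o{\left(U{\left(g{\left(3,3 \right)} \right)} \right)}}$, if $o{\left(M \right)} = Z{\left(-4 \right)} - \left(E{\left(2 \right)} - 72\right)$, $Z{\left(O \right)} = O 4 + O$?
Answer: $\frac{1}{50} \approx 0.02$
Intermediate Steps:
$g{\left(c,j \right)} = c j$
$Z{\left(O \right)} = 5 O$ ($Z{\left(O \right)} = 4 O + O = 5 O$)
$U{\left(t \right)} = \frac{-13 + t}{13 + t}$
$o{\left(M \right)} = 50$ ($o{\left(M \right)} = 5 \left(-4\right) - \left(2 - 72\right) = -20 - -70 = -20 + 70 = 50$)
$\frac{1}{o{\left(U{\left(g{\left(3,3 \right)} \right)} \right)}} = \frac{1}{50}$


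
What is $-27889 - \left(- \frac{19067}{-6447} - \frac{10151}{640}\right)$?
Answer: $- \frac{115019004503}{4126080} \approx -27876.0$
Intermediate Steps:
$-27889 - \left(- \frac{19067}{-6447} - \frac{10151}{640}\right) = -27889 - \left(\left(-19067\right) \left(- \frac{1}{6447}\right) - \frac{10151}{640}\right) = -27889 - \left(\frac{19067}{6447} - \frac{10151}{640}\right) = -27889 - - \frac{53240617}{4126080} = -27889 + \frac{53240617}{4126080} = - \frac{115019004503}{4126080}$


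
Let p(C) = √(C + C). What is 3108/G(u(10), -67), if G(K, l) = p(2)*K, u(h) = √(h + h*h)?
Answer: 777*√110/55 ≈ 148.17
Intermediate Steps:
p(C) = √2*√C (p(C) = √(2*C) = √2*√C)
u(h) = √(h + h²)
G(K, l) = 2*K (G(K, l) = (√2*√2)*K = 2*K)
3108/G(u(10), -67) = 3108/((2*√(10*(1 + 10)))) = 3108/((2*√(10*11))) = 3108/((2*√110)) = 3108*(√110/220) = 777*√110/55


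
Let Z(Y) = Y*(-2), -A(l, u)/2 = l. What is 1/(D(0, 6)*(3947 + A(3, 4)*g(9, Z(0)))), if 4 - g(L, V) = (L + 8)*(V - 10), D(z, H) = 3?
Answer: 1/8709 ≈ 0.00011482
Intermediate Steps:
A(l, u) = -2*l
Z(Y) = -2*Y
g(L, V) = 4 - (-10 + V)*(8 + L) (g(L, V) = 4 - (L + 8)*(V - 10) = 4 - (8 + L)*(-10 + V) = 4 - (-10 + V)*(8 + L))
1/(D(0, 6)*(3947 + A(3, 4)*g(9, Z(0)))) = 1/(3*(3947 + (-2*3)*(84 - (-16)*0 + 10*9 - 1*9*(-2*0)))) = 1/(3*(3947 - 6*(84 - 8*0 + 90 - 1*9*0))) = 1/(3*(3947 - 6*(84 + 0 + 90 + 0))) = 1/(3*(3947 - 6*174)) = 1/(3*(3947 - 1044)) = 1/(3*2903) = 1/8709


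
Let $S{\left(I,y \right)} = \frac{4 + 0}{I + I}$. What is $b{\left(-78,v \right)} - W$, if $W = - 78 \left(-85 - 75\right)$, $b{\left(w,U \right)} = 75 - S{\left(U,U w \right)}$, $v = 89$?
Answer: $- \frac{1104047}{89} \approx -12405.0$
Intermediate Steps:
$S{\left(I,y \right)} = \frac{2}{I}$ ($S{\left(I,y \right)} = \frac{4}{2 I} = 4 \frac{1}{2 I} = \frac{2}{I}$)
$b{\left(w,U \right)} = 75 - \frac{2}{U}$
$W = 12480$ ($W = \left(-78\right) \left(-160\right) = 12480$)
$b{\left(-78,v \right)} - W = \left(75 - \frac{2}{89}\right) - 12480 = \frac{6673}{89} - 12480 = - \frac{1104047}{89}$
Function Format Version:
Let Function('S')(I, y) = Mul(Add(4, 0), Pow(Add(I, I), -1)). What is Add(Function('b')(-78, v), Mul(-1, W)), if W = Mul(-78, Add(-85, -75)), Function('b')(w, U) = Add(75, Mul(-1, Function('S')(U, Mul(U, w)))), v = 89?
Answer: Rational(-1104047, 89) ≈ -12405.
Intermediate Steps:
Function('S')(I, y) = Mul(2, Pow(I, -1)) (Function('S')(I, y) = Mul(4, Pow(Mul(2, I), -1)) = Mul(4, Mul(Rational(1, 2), Pow(I, -1))) = Mul(2, Pow(I, -1)))
Function('b')(w, U) = Add(75, Mul(-2, Pow(U, -1))) (Function('b')(w, U) = Add(75, Mul(-1, Mul(2, Pow(U, -1)))) = Add(75, Mul(-2, Pow(U, -1))))
W = 12480 (W = Mul(-78, -160) = 12480)
Add(Function('b')(-78, v), Mul(-1, W)) = Add(Add(75, Mul(-2, Pow(89, -1))), Mul(-1, 12480)) = Add(Add(75, Mul(-2, Rational(1, 89))), -12480) = Add(Add(75, Rational(-2, 89)), -12480) = Add(Rational(6673, 89), -12480) = Rational(-1104047, 89)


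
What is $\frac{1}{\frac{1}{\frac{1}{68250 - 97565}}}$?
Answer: $- \frac{1}{29315} \approx -3.4112 \cdot 10^{-5}$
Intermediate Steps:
$\frac{1}{\frac{1}{\frac{1}{68250 - 97565}}} = \frac{1}{\frac{1}{\frac{1}{-29315}}} = \frac{1}{\frac{1}{- \frac{1}{29315}}} = \frac{1}{-29315} = - \frac{1}{29315}$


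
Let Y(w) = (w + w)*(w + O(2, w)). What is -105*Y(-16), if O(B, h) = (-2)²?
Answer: -40320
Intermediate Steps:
O(B, h) = 4
Y(w) = 2*w*(4 + w) (Y(w) = (w + w)*(w + 4) = (2*w)*(4 + w) = 2*w*(4 + w))
-105*Y(-16) = -210*(-16)*(4 - 16) = -210*(-16)*(-12) = -105*384 = -40320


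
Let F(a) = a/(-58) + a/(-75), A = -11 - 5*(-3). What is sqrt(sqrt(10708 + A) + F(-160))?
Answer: sqrt(925680 + 378450*sqrt(2678))/435 ≈ 10.411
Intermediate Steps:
A = 4 (A = -11 + 15 = 4)
F(a) = -133*a/4350 (F(a) = a*(-1/58) + a*(-1/75) = -a/58 - a/75 = -133*a/4350)
sqrt(sqrt(10708 + A) + F(-160)) = sqrt(sqrt(10708 + 4) - 133/4350*(-160)) = sqrt(sqrt(10712) + 2128/435) = sqrt(2*sqrt(2678) + 2128/435) = sqrt(2128/435 + 2*sqrt(2678))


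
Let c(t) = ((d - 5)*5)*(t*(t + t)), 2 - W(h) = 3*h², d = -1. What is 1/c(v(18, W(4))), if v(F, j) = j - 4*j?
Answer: -1/1142640 ≈ -8.7517e-7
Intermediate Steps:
W(h) = 2 - 3*h²
v(F, j) = -3*j
c(t) = -60*t² (c(t) = ((-1 - 5)*5)*(t*(t + t)) = (-6*5)*(t*(2*t)) = -60*t²)
1/c(v(18, W(4))) = 1/(-60*9*(2 - 3*4²)²) = 1/(-60*9*(2 - 3*16)²) = 1/(-60*9*(2 - 48)²) = 1/(-60*(-3*(-46))²) = 1/(-60*138²) = 1/(-60*19044) = 1/(-1142640) = -1/1142640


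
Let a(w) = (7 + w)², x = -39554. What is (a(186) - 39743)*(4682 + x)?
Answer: 86970768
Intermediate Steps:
(a(186) - 39743)*(4682 + x) = ((7 + 186)² - 39743)*(4682 - 39554) = (193² - 39743)*(-34872) = (37249 - 39743)*(-34872) = -2494*(-34872) = 86970768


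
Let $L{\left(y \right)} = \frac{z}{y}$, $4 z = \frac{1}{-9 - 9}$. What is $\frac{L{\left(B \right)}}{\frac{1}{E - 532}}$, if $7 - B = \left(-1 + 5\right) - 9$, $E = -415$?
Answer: $\frac{947}{864} \approx 1.0961$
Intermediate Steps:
$B = 12$ ($B = 7 - \left(\left(-1 + 5\right) - 9\right) = 7 - \left(4 - 9\right) = 7 - -5 = 7 + 5 = 12$)
$z = - \frac{1}{72}$ ($z = \frac{1}{4 \left(-9 - 9\right)} = \frac{1}{4 \left(-18\right)} = \frac{1}{4} \left(- \frac{1}{18}\right) = - \frac{1}{72} \approx -0.013889$)
$L{\left(y \right)} = - \frac{1}{72 y}$
$\frac{L{\left(B \right)}}{\frac{1}{E - 532}} = \frac{\left(- \frac{1}{72}\right) \frac{1}{12}}{\frac{1}{-415 - 532}} = \frac{\left(- \frac{1}{72}\right) \frac{1}{12}}{\frac{1}{-947}} = - \frac{1}{864 \left(- \frac{1}{947}\right)} = \left(- \frac{1}{864}\right) \left(-947\right) = \frac{947}{864}$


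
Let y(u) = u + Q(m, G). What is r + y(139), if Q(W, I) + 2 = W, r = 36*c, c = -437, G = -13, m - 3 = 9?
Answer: -15583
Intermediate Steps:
m = 12 (m = 3 + 9 = 12)
r = -15732 (r = 36*(-437) = -15732)
Q(W, I) = -2 + W
y(u) = 10 + u (y(u) = u + (-2 + 12) = u + 10 = 10 + u)
r + y(139) = -15732 + (10 + 139) = -15732 + 149 = -15583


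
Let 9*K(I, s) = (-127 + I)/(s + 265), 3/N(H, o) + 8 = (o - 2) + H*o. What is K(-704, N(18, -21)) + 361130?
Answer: 117419861687/325146 ≈ 3.6113e+5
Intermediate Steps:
N(H, o) = 3/(-10 + o + H*o) (N(H, o) = 3/(-8 + ((o - 2) + H*o)) = 3/(-8 + ((-2 + o) + H*o)) = 3/(-8 + (-2 + o + H*o)) = 3/(-10 + o + H*o))
K(I, s) = (-127 + I)/(9*(265 + s)) (K(I, s) = ((-127 + I)/(s + 265))/9 = ((-127 + I)/(265 + s))/9 = (-127 + I)/(9*(265 + s)))
K(-704, N(18, -21)) + 361130 = (-127 - 704)/(9*(265 + 3/(-10 - 21 + 18*(-21)))) + 361130 = (⅑)*(-831)/(265 + 3/(-10 - 21 - 378)) + 361130 = (⅑)*(-831)/(265 + 3/(-409)) + 361130 = (⅑)*(-831)/(265 + 3*(-1/409)) + 361130 = (⅑)*(-831)/(265 - 3/409) + 361130 = (⅑)*(-831)/(108382/409) + 361130 = (⅑)*(409/108382)*(-831) + 361130 = -113293/325146 + 361130 = 117419861687/325146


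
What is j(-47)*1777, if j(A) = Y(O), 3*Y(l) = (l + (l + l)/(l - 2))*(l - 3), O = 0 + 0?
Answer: 0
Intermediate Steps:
O = 0
Y(l) = (-3 + l)*(l + 2*l/(-2 + l))/3 (Y(l) = ((l + (l + l)/(l - 2))*(l - 3))/3 = ((l + (2*l)/(-2 + l))*(-3 + l))/3 = ((l + 2*l/(-2 + l))*(-3 + l))/3 = ((-3 + l)*(l + 2*l/(-2 + l)))/3 = (-3 + l)*(l + 2*l/(-2 + l))/3)
j(A) = 0 (j(A) = (1/3)*0**2*(-3 + 0)/(-2 + 0) = (1/3)*0*(-3)/(-2) = (1/3)*0*(-1/2)*(-3) = 0)
j(-47)*1777 = 0*1777 = 0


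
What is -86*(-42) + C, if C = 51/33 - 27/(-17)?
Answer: 676030/187 ≈ 3615.1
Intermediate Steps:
C = 586/187 (C = 51*(1/33) - 27*(-1/17) = 17/11 + 27/17 = 586/187 ≈ 3.1337)
-86*(-42) + C = -86*(-42) + 586/187 = 3612 + 586/187 = 676030/187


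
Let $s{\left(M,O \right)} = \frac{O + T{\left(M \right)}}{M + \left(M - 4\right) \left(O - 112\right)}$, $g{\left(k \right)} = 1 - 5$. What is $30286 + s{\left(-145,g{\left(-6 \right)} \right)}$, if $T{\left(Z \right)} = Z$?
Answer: $\frac{519071605}{17139} \approx 30286.0$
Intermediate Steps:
$g{\left(k \right)} = -4$
$s{\left(M,O \right)} = \frac{M + O}{M + \left(-112 + O\right) \left(-4 + M\right)}$ ($s{\left(M,O \right)} = \frac{O + M}{M + \left(M - 4\right) \left(O - 112\right)} = \frac{M + O}{M + \left(-4 + M\right) \left(-112 + O\right)} = \frac{M + O}{M + \left(-112 + O\right) \left(-4 + M\right)}$)
$30286 + s{\left(-145,g{\left(-6 \right)} \right)} = 30286 + \frac{-145 - 4}{448 - -16095 - -16 - -580} = 30286 + \frac{1}{448 + 16095 + 16 + 580} \left(-149\right) = 30286 + \frac{1}{17139} \left(-149\right) = 30286 - \frac{149}{17139} = \frac{519071605}{17139}$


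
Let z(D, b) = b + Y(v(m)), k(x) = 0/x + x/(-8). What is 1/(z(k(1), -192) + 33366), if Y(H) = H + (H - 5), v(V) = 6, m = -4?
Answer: 1/33181 ≈ 3.0138e-5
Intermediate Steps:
k(x) = -x/8 (k(x) = 0 + x*(-1/8) = 0 - x/8 = -x/8)
Y(H) = -5 + 2*H (Y(H) = H + (-5 + H) = -5 + 2*H)
z(D, b) = 7 + b (z(D, b) = b + (-5 + 2*6) = b + (-5 + 12) = b + 7 = 7 + b)
1/(z(k(1), -192) + 33366) = 1/((7 - 192) + 33366) = 1/(-185 + 33366) = 1/33181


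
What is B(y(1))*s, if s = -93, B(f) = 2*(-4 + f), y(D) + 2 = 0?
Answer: 1116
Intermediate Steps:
y(D) = -2 (y(D) = -2 + 0 = -2)
B(f) = -8 + 2*f
B(y(1))*s = (-8 + 2*(-2))*(-93) = (-8 - 4)*(-93) = -12*(-93) = 1116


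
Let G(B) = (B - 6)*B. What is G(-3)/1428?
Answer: 9/476 ≈ 0.018908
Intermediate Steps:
G(B) = B*(-6 + B) (G(B) = (-6 + B)*B = B*(-6 + B))
G(-3)/1428 = -3*(-6 - 3)/1428 = -3*(-9)*(1/1428) = 27*(1/1428) = 9/476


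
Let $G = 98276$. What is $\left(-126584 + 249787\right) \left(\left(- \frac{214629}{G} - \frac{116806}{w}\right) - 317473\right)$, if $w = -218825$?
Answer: $- \frac{841152509856991342507}{21505245700} \approx -3.9114 \cdot 10^{10}$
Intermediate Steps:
$\left(-126584 + 249787\right) \left(\left(- \frac{214629}{G} - \frac{116806}{w}\right) - 317473\right) = \left(-126584 + 249787\right) \left(\left(- \frac{214629}{98276} - \frac{116806}{-218825}\right) - 317473\right) = 123203 \left(\left(\left(-214629\right) \frac{1}{98276} - - \frac{116806}{218825}\right) - 317473\right) = 123203 \left(\left(- \frac{214629}{98276} + \frac{116806}{218825}\right) - 317473\right) = 123203 \left(- \frac{35486964469}{21505245700} - 317473\right) = 123203 \left(- \frac{6827370355080569}{21505245700}\right) = - \frac{841152509856991342507}{21505245700}$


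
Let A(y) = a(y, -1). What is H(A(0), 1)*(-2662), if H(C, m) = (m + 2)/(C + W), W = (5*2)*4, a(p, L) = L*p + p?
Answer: -3993/20 ≈ -199.65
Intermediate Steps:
a(p, L) = p + L*p
W = 40 (W = 10*4 = 40)
A(y) = 0 (A(y) = y*(1 - 1) = y*0 = 0)
H(C, m) = (2 + m)/(40 + C) (H(C, m) = (m + 2)/(C + 40) = (2 + m)/(40 + C))
H(A(0), 1)*(-2662) = ((2 + 1)/(40 + 0))*(-2662) = (3/40)*(-2662) = -3993/20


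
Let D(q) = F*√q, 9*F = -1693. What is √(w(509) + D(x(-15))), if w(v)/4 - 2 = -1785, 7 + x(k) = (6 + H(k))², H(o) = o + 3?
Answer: √(-64188 - 1693*√29)/3 ≈ 90.25*I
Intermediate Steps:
H(o) = 3 + o
x(k) = -7 + (9 + k)² (x(k) = -7 + (6 + (3 + k))² = -7 + (9 + k)²)
w(v) = -7132 (w(v) = 8 + 4*(-1785) = 8 - 7140 = -7132)
F = -1693/9 (F = (⅑)*(-1693) = -1693/9 ≈ -188.11)
D(q) = -1693*√q/9
√(w(509) + D(x(-15))) = √(-7132 - 1693*√(-7 + (9 - 15)²)/9) = √(-7132 - 1693*√(-7 + (-6)²)/9) = √(-7132 - 1693*√(-7 + 36)/9) = √(-7132 - 1693*√29/9)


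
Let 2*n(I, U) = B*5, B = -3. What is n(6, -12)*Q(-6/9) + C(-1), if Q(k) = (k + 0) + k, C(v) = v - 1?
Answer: 8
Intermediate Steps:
n(I, U) = -15/2 (n(I, U) = (-3*5)/2 = (½)*(-15) = -15/2)
C(v) = -1 + v
Q(k) = 2*k (Q(k) = k + k = 2*k)
n(6, -12)*Q(-6/9) + C(-1) = -15*(-6/9) + (-1 - 1) = -15*(-6*⅑) - 2 = -15*(-2)/3 - 2 = -15/2*(-4/3) - 2 = 10 - 2 = 8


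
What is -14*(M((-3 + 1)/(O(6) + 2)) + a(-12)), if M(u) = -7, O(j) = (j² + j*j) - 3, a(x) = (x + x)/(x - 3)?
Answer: 378/5 ≈ 75.600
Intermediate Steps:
a(x) = 2*x/(-3 + x) (a(x) = (2*x)/(-3 + x) = 2*x/(-3 + x))
O(j) = -3 + 2*j² (O(j) = (j² + j²) - 3 = 2*j² - 3 = -3 + 2*j²)
-14*(M((-3 + 1)/(O(6) + 2)) + a(-12)) = -14*(-7 + 2*(-12)/(-3 - 12)) = -14*(-7 + 2*(-12)/(-15)) = -14*(-7 + 2*(-12)*(-1/15)) = -14*(-7 + 8/5) = -14*(-27/5) = 378/5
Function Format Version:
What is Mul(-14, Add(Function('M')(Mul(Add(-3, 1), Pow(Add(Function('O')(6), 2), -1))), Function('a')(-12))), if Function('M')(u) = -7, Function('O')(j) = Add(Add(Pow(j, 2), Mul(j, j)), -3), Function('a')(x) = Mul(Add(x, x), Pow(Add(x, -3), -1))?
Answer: Rational(378, 5) ≈ 75.600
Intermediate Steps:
Function('a')(x) = Mul(2, x, Pow(Add(-3, x), -1)) (Function('a')(x) = Mul(Mul(2, x), Pow(Add(-3, x), -1)) = Mul(2, x, Pow(Add(-3, x), -1)))
Function('O')(j) = Add(-3, Mul(2, Pow(j, 2))) (Function('O')(j) = Add(Add(Pow(j, 2), Pow(j, 2)), -3) = Add(Mul(2, Pow(j, 2)), -3) = Add(-3, Mul(2, Pow(j, 2))))
Mul(-14, Add(Function('M')(Mul(Add(-3, 1), Pow(Add(Function('O')(6), 2), -1))), Function('a')(-12))) = Mul(-14, Add(-7, Mul(2, -12, Pow(Add(-3, -12), -1)))) = Mul(-14, Add(-7, Mul(2, -12, Pow(-15, -1)))) = Mul(-14, Add(-7, Mul(2, -12, Rational(-1, 15)))) = Mul(-14, Add(-7, Rational(8, 5))) = Mul(-14, Rational(-27, 5)) = Rational(378, 5)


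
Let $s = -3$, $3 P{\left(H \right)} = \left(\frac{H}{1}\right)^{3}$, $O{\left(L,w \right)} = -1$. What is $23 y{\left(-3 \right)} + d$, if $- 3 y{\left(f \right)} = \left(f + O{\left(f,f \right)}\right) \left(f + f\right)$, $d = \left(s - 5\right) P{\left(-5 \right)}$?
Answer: $\frac{448}{3} \approx 149.33$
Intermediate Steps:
$P{\left(H \right)} = \frac{H^{3}}{3}$ ($P{\left(H \right)} = \frac{\left(\frac{H}{1}\right)^{3}}{3} = \frac{\left(H 1\right)^{3}}{3} = \frac{H^{3}}{3}$)
$d = \frac{1000}{3}$ ($d = \left(-3 - 5\right) \frac{\left(-5\right)^{3}}{3} = - 8 \cdot \frac{1}{3} \left(-125\right) = \left(-8\right) \left(- \frac{125}{3}\right) = \frac{1000}{3} \approx 333.33$)
$y{\left(f \right)} = - \frac{2 f \left(-1 + f\right)}{3}$ ($y{\left(f \right)} = - \frac{\left(f - 1\right) \left(f + f\right)}{3} = - \frac{\left(-1 + f\right) 2 f}{3} = - \frac{2 f \left(-1 + f\right)}{3}$)
$23 y{\left(-3 \right)} + d = 23 \cdot \frac{2}{3} \left(-3\right) \left(1 - -3\right) + \frac{1000}{3} = 23 \cdot \frac{2}{3} \left(-3\right) \left(1 + 3\right) + \frac{1000}{3} = 23 \cdot \frac{2}{3} \left(-3\right) 4 + \frac{1000}{3} = 23 \left(-8\right) + \frac{1000}{3} = -184 + \frac{1000}{3} = \frac{448}{3}$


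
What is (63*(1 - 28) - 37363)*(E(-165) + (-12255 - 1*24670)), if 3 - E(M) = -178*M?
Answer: 2589630688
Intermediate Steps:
E(M) = 3 + 178*M (E(M) = 3 - (-178)*M = 3 + 178*M)
(63*(1 - 28) - 37363)*(E(-165) + (-12255 - 1*24670)) = (63*(1 - 28) - 37363)*((3 + 178*(-165)) + (-12255 - 1*24670)) = (63*(-27) - 37363)*((3 - 29370) + (-12255 - 24670)) = (-1701 - 37363)*(-29367 - 36925) = -39064*(-66292) = 2589630688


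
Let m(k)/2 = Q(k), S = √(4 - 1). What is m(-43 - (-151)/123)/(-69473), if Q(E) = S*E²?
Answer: -52798088*√3/1051057017 ≈ -0.087007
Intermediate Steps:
S = √3 ≈ 1.7320
Q(E) = √3*E²
m(k) = 2*√3*k² (m(k) = 2*(√3*k²) = 2*√3*k²)
m(-43 - (-151)/123)/(-69473) = (2*√3*(-43 - (-151)/123)²)/(-69473) = (2*√3*(-43 - (-151)/123)²)*(-1/69473) = (2*√3*(-43 - 1*(-151/123))²)*(-1/69473) = (2*√3*(-43 + 151/123)²)*(-1/69473) = (2*√3*(-5138/123)²)*(-1/69473) = (2*√3*(26399044/15129))*(-1/69473) = (52798088*√3/15129)*(-1/69473) = -52798088*√3/1051057017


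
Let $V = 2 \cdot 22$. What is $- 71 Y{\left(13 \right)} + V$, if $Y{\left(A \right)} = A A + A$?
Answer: $-12878$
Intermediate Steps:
$Y{\left(A \right)} = A + A^{2}$ ($Y{\left(A \right)} = A^{2} + A = A + A^{2}$)
$V = 44$
$- 71 Y{\left(13 \right)} + V = - 71 \cdot 13 \left(1 + 13\right) + 44 = - 71 \cdot 13 \cdot 14 + 44 = \left(-71\right) 182 + 44 = -12922 + 44 = -12878$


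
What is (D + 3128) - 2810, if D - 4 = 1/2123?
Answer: 683607/2123 ≈ 322.00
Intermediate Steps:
D = 8493/2123 (D = 4 + 1/2123 = 8493/2123 ≈ 4.0005)
(D + 3128) - 2810 = (8493/2123 + 3128) - 2810 = 6649237/2123 - 2810 = 683607/2123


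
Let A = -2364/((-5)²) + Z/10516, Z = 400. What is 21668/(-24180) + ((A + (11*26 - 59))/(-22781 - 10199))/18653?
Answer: -43804514567358971/48882818335708500 ≈ -0.89611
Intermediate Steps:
A = -6212456/65725 (A = -2364/((-5)²) + 400/10516 = -2364/25 + 400*(1/10516) = -2364*1/25 + 100/2629 = -2364/25 + 100/2629 = -6212456/65725 ≈ -94.522)
21668/(-24180) + ((A + (11*26 - 59))/(-22781 - 10199))/18653 = 21668/(-24180) + ((-6212456/65725 + (11*26 - 59))/(-22781 - 10199))/18653 = 21668*(-1/24180) + ((-6212456/65725 + (286 - 59))/(-32980))*(1/18653) = -5417/6045 + ((-6212456/65725 + 227)*(-1/32980))*(1/18653) = -5417/6045 + ((8707119/65725)*(-1/32980))*(1/18653) = -5417/6045 - 8707119/2167610500*1/18653 = -5417/6045 - 8707119/40432438656500 = -43804514567358971/48882818335708500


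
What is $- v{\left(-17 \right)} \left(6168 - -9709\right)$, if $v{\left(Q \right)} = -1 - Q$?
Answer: $-254032$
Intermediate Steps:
$- v{\left(-17 \right)} \left(6168 - -9709\right) = - (-1 - -17) \left(6168 - -9709\right) = - (-1 + 17) \left(6168 + 9709\right) = \left(-1\right) 16 \cdot 15877 = \left(-16\right) 15877 = -254032$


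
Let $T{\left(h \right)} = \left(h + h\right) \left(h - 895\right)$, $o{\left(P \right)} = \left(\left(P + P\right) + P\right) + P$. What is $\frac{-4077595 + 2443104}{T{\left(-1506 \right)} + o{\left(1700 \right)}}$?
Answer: $- \frac{1634491}{7238612} \approx -0.2258$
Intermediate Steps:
$o{\left(P \right)} = 4 P$ ($o{\left(P \right)} = \left(2 P + P\right) + P = 3 P + P = 4 P$)
$T{\left(h \right)} = 2 h \left(-895 + h\right)$
$\frac{-4077595 + 2443104}{T{\left(-1506 \right)} + o{\left(1700 \right)}} = \frac{-4077595 + 2443104}{2 \left(-1506\right) \left(-895 - 1506\right) + 4 \cdot 1700} = - \frac{1634491}{2 \left(-1506\right) \left(-2401\right) + 6800} = - \frac{1634491}{7231812 + 6800} = - \frac{1634491}{7238612}$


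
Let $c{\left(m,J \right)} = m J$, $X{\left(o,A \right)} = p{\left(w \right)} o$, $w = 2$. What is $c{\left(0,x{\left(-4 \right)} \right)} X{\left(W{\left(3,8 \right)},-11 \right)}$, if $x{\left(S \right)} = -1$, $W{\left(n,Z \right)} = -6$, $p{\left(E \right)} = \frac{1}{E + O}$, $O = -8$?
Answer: $0$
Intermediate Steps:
$p{\left(E \right)} = \frac{1}{-8 + E}$ ($p{\left(E \right)} = \frac{1}{E - 8} = \frac{1}{-8 + E}$)
$X{\left(o,A \right)} = - \frac{o}{6}$ ($X{\left(o,A \right)} = \frac{o}{-8 + 2} = \frac{o}{-6} = - \frac{o}{6}$)
$c{\left(m,J \right)} = J m$
$c{\left(0,x{\left(-4 \right)} \right)} X{\left(W{\left(3,8 \right)},-11 \right)} = \left(-1\right) 0 \left(\left(- \frac{1}{6}\right) \left(-6\right)\right) = 0 \cdot 1 = 0$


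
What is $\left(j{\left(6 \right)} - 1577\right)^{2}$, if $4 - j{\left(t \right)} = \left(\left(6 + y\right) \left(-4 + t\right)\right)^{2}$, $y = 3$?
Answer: $3598609$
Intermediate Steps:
$j{\left(t \right)} = 4 - \left(-36 + 9 t\right)^{2}$ ($j{\left(t \right)} = 4 - \left(\left(6 + 3\right) \left(-4 + t\right)\right)^{2} = 4 - \left(9 \left(-4 + t\right)\right)^{2} = 4 - \left(-36 + 9 t\right)^{2}$)
$\left(j{\left(6 \right)} - 1577\right)^{2} = \left(\left(4 - 81 \left(-4 + 6\right)^{2}\right) - 1577\right)^{2} = \left(\left(4 - 81 \cdot 2^{2}\right) - 1577\right)^{2} = \left(\left(4 - 324\right) - 1577\right)^{2} = \left(-320 - 1577\right)^{2} = \left(-1897\right)^{2} = 3598609$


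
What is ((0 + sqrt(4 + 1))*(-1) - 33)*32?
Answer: -1056 - 32*sqrt(5) ≈ -1127.6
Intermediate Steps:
((0 + sqrt(4 + 1))*(-1) - 33)*32 = ((0 + sqrt(5))*(-1) - 33)*32 = (sqrt(5)*(-1) - 33)*32 = (-sqrt(5) - 33)*32 = (-33 - sqrt(5))*32 = -1056 - 32*sqrt(5)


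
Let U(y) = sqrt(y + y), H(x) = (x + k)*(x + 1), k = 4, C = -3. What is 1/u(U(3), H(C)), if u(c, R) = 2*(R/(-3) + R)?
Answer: -3/8 ≈ -0.37500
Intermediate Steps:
H(x) = (1 + x)*(4 + x) (H(x) = (x + 4)*(x + 1) = (4 + x)*(1 + x) = (1 + x)*(4 + x))
U(y) = sqrt(2)*sqrt(y) (U(y) = sqrt(2*y) = sqrt(2)*sqrt(y))
u(c, R) = 4*R/3 (u(c, R) = 2*(R*(-1/3) + R) = 2*(-R/3 + R) = 2*(2*R/3) = 4*R/3)
1/u(U(3), H(C)) = 1/(4*(4 + (-3)**2 + 5*(-3))/3) = 1/(4*(4 + 9 - 15)/3) = 1/((4/3)*(-2)) = 1/(-8/3) = -3/8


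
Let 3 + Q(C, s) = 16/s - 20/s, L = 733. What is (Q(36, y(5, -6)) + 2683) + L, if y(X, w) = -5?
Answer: 17069/5 ≈ 3413.8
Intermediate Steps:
Q(C, s) = -3 - 4/s (Q(C, s) = -3 + (16/s - 20/s) = -3 - 4/s)
(Q(36, y(5, -6)) + 2683) + L = ((-3 - 4/(-5)) + 2683) + 733 = ((-3 - 4*(-1/5)) + 2683) + 733 = ((-3 + 4/5) + 2683) + 733 = (-11/5 + 2683) + 733 = 13404/5 + 733 = 17069/5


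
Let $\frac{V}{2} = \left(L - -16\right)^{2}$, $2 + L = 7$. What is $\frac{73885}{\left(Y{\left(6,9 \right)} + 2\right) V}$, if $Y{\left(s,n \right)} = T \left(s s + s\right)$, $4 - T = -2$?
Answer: $\frac{10555}{32004} \approx 0.3298$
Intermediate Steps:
$L = 5$ ($L = -2 + 7 = 5$)
$T = 6$ ($T = 4 - -2 = 4 + 2 = 6$)
$Y{\left(s,n \right)} = 6 s + 6 s^{2}$ ($Y{\left(s,n \right)} = 6 \left(s s + s\right) = 6 \left(s^{2} + s\right) = 6 \left(s + s^{2}\right) = 6 s + 6 s^{2}$)
$V = 882$ ($V = 2 \left(5 - -16\right)^{2} = 2 \left(5 + 16\right)^{2} = 2 \cdot 21^{2} = 2 \cdot 441 = 882$)
$\frac{73885}{\left(Y{\left(6,9 \right)} + 2\right) V} = \frac{73885}{\left(6 \cdot 6 \left(1 + 6\right) + 2\right) 882} = \frac{73885}{\left(6 \cdot 6 \cdot 7 + 2\right) 882} = \frac{73885}{\left(252 + 2\right) 882} = \frac{73885}{254 \cdot 882} = \frac{73885}{224028} = 73885 \cdot \frac{1}{224028} = \frac{10555}{32004}$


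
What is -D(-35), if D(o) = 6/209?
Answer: -6/209 ≈ -0.028708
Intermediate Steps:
D(o) = 6/209 (D(o) = 6*(1/209) = 6/209)
-D(-35) = -1*6/209 = -6/209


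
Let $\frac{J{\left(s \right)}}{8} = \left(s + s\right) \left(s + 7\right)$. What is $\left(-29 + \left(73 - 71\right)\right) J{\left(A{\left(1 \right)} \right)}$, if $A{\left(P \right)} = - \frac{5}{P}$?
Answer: $4320$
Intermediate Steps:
$J{\left(s \right)} = 16 s \left(7 + s\right)$ ($J{\left(s \right)} = 8 \left(s + s\right) \left(s + 7\right) = 8 \cdot 2 s \left(7 + s\right) = 16 s \left(7 + s\right)$)
$\left(-29 + \left(73 - 71\right)\right) J{\left(A{\left(1 \right)} \right)} = \left(-29 + \left(73 - 71\right)\right) 16 \left(- \frac{5}{1}\right) \left(7 - \frac{5}{1}\right) = \left(-29 + 2\right) 16 \left(\left(-5\right) 1\right) \left(7 - 5\right) = - 27 \cdot 16 \left(-5\right) \left(7 - 5\right) = - 27 \cdot 16 \left(-5\right) 2 = \left(-27\right) \left(-160\right) = 4320$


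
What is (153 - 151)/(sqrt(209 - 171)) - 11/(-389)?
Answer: 11/389 + sqrt(38)/19 ≈ 0.35272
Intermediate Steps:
(153 - 151)/(sqrt(209 - 171)) - 11/(-389) = 2/(sqrt(38)) - 11*(-1/389) = 2*(sqrt(38)/38) + 11/389 = sqrt(38)/19 + 11/389 = 11/389 + sqrt(38)/19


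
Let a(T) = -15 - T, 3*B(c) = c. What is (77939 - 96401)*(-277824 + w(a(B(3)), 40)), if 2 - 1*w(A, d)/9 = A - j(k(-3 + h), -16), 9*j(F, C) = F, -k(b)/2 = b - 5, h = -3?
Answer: 5125789680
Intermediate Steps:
B(c) = c/3
k(b) = 10 - 2*b (k(b) = -2*(b - 5) = -2*(-5 + b) = 10 - 2*b)
j(F, C) = F/9
w(A, d) = 40 - 9*A (w(A, d) = 18 - 9*(A - (10 - 2*(-3 - 3))/9) = 18 - 9*(A - (10 - 2*(-6))/9) = 18 - 9*(A - (10 + 12)/9) = 18 - 9*(A - 22/9) = 18 - 9*(-22/9 + A) = 18 + (22 - 9*A) = 40 - 9*A)
(77939 - 96401)*(-277824 + w(a(B(3)), 40)) = (77939 - 96401)*(-277824 + (40 - 9*(-15 - 3/3))) = -18462*(-277824 + (40 - 9*(-15 - 1*1))) = -18462*(-277824 + (40 - 9*(-15 - 1))) = -18462*(-277824 + (40 - 9*(-16))) = -18462*(-277824 + (40 + 144)) = -18462*(-277824 + 184) = -18462*(-277640) = 5125789680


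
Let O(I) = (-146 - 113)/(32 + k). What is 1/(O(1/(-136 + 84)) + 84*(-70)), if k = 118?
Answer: -150/882259 ≈ -0.00017002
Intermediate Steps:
O(I) = -259/150 (O(I) = (-146 - 113)/(32 + 118) = -259/150)
1/(O(1/(-136 + 84)) + 84*(-70)) = 1/(-259/150 + 84*(-70)) = 1/(-259/150 - 5880) = 1/(-882259/150) = -150/882259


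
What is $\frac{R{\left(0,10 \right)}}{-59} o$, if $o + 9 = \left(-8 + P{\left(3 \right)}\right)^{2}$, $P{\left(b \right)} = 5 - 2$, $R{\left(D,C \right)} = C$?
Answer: $- \frac{160}{59} \approx -2.7119$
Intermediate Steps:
$P{\left(b \right)} = 3$
$o = 16$ ($o = -9 + \left(-8 + 3\right)^{2} = -9 + \left(-5\right)^{2} = -9 + 25 = 16$)
$\frac{R{\left(0,10 \right)}}{-59} o = \frac{10}{-59} \cdot 16 = 10 \left(- \frac{1}{59}\right) 16 = \left(- \frac{10}{59}\right) 16 = - \frac{160}{59}$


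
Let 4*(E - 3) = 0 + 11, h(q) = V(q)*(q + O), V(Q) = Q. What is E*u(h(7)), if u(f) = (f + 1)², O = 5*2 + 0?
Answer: 82800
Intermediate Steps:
O = 10 (O = 10 + 0 = 10)
h(q) = q*(10 + q) (h(q) = q*(q + 10) = q*(10 + q))
u(f) = (1 + f)²
E = 23/4 (E = 3 + (0 + 11)/4 = 3 + (¼)*11 = 3 + 11/4 = 23/4 ≈ 5.7500)
E*u(h(7)) = 23*(1 + 7*(10 + 7))²/4 = 23*(1 + 7*17)²/4 = 23*(1 + 119)²/4 = (23/4)*120² = (23/4)*14400 = 82800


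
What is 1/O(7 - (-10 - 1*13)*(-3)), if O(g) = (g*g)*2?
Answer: 1/7688 ≈ 0.00013007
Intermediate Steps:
O(g) = 2*g² (O(g) = g²*2 = 2*g²)
1/O(7 - (-10 - 1*13)*(-3)) = 1/(2*(7 - (-10 - 1*13)*(-3))²) = 1/(2*(7 - (-10 - 13)*(-3))²) = 1/(2*(7 - (-23)*(-3))²) = 1/(2*(7 - 1*69)²) = 1/(2*(7 - 69)²) = 1/(2*(-62)²) = 1/(2*3844) = 1/7688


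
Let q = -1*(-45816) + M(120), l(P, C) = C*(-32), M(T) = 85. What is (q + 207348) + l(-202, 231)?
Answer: 245857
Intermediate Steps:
l(P, C) = -32*C
q = 45901 (q = -1*(-45816) + 85 = 45816 + 85 = 45901)
(q + 207348) + l(-202, 231) = (45901 + 207348) - 32*231 = 253249 - 7392 = 245857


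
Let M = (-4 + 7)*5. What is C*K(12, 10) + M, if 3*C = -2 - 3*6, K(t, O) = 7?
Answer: -95/3 ≈ -31.667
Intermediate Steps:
C = -20/3 (C = (-2 - 3*6)/3 = (-2 - 18)/3 = (⅓)*(-20) = -20/3 ≈ -6.6667)
M = 15 (M = 3*5 = 15)
C*K(12, 10) + M = -20/3*7 + 15 = -140/3 + 15 = -95/3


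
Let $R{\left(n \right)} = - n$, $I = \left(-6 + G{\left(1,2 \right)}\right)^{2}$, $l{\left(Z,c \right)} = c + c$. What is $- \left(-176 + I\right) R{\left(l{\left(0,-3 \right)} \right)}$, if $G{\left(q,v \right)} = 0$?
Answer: $840$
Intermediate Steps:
$l{\left(Z,c \right)} = 2 c$
$I = 36$ ($I = \left(-6 + 0\right)^{2} = \left(-6\right)^{2} = 36$)
$- \left(-176 + I\right) R{\left(l{\left(0,-3 \right)} \right)} = - \left(-176 + 36\right) \left(- 2 \left(-3\right)\right) = - \left(-140\right) \left(\left(-1\right) \left(-6\right)\right) = - \left(-140\right) 6 = \left(-1\right) \left(-840\right) = 840$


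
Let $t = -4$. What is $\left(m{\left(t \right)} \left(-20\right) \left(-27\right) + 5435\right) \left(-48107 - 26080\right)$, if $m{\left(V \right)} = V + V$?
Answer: $-82718505$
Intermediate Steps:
$m{\left(V \right)} = 2 V$
$\left(m{\left(t \right)} \left(-20\right) \left(-27\right) + 5435\right) \left(-48107 - 26080\right) = \left(2 \left(-4\right) \left(-20\right) \left(-27\right) + 5435\right) \left(-48107 - 26080\right) = \left(\left(-8\right) \left(-20\right) \left(-27\right) + 5435\right) \left(-74187\right) = \left(160 \left(-27\right) + 5435\right) \left(-74187\right) = \left(-4320 + 5435\right) \left(-74187\right) = 1115 \left(-74187\right) = -82718505$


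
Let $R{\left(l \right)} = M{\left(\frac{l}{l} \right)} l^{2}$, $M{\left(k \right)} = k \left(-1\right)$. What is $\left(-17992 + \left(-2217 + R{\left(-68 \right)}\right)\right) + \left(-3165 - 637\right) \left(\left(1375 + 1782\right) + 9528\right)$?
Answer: $-48253203$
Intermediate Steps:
$M{\left(k \right)} = - k$
$R{\left(l \right)} = - l^{2}$ ($R{\left(l \right)} = - \frac{l}{l} l^{2} = \left(-1\right) 1 l^{2} = - l^{2}$)
$\left(-17992 + \left(-2217 + R{\left(-68 \right)}\right)\right) + \left(-3165 - 637\right) \left(\left(1375 + 1782\right) + 9528\right) = \left(-17992 - 6841\right) + \left(-3165 - 637\right) \left(\left(1375 + 1782\right) + 9528\right) = \left(-17992 - 6841\right) - 3802 \left(3157 + 9528\right) = \left(-17992 - 6841\right) - 48228370 = -24833 - 48228370 = -48253203$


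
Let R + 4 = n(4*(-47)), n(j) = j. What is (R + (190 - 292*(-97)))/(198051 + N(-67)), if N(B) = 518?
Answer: 4046/28367 ≈ 0.14263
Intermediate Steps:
R = -192 (R = -4 + 4*(-47) = -4 - 188 = -192)
(R + (190 - 292*(-97)))/(198051 + N(-67)) = (-192 + (190 - 292*(-97)))/(198051 + 518) = (-192 + (190 + 28324))/198569 = (-192 + 28514)*(1/198569) = 28322*(1/198569) = 4046/28367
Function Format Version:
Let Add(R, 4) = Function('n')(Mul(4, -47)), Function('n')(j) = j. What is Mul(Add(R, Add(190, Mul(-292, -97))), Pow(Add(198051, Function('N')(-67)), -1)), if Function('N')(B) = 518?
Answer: Rational(4046, 28367) ≈ 0.14263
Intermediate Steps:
R = -192 (R = Add(-4, Mul(4, -47)) = Add(-4, -188) = -192)
Mul(Add(R, Add(190, Mul(-292, -97))), Pow(Add(198051, Function('N')(-67)), -1)) = Mul(Add(-192, Add(190, Mul(-292, -97))), Pow(Add(198051, 518), -1)) = Mul(Add(-192, Add(190, 28324)), Pow(198569, -1)) = Mul(Add(-192, 28514), Rational(1, 198569)) = Mul(28322, Rational(1, 198569)) = Rational(4046, 28367)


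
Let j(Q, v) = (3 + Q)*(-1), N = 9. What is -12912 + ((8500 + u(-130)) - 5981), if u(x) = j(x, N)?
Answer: -10266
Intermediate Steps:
j(Q, v) = -3 - Q
u(x) = -3 - x
-12912 + ((8500 + u(-130)) - 5981) = -12912 + ((8500 + (-3 - 1*(-130))) - 5981) = -12912 + ((8500 + (-3 + 130)) - 5981) = -12912 + ((8500 + 127) - 5981) = -12912 + (8627 - 5981) = -12912 + 2646 = -10266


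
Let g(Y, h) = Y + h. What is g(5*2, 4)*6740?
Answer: 94360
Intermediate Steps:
g(5*2, 4)*6740 = (5*2 + 4)*6740 = (10 + 4)*6740 = 14*6740 = 94360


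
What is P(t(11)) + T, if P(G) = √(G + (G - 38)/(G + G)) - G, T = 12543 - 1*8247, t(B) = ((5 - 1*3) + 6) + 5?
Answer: 4283 + √8138/26 ≈ 4286.5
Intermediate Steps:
t(B) = 13 (t(B) = ((5 - 3) + 6) + 5 = (2 + 6) + 5 = 8 + 5 = 13)
T = 4296 (T = 12543 - 8247 = 4296)
P(G) = √(G + (-38 + G)/(2*G)) - G (P(G) = √(G + (-38 + G)/((2*G))) - G = √(G + (-38 + G)*(1/(2*G))) - G = √(G + (-38 + G)/(2*G)) - G)
P(t(11)) + T = (√(2 - 76/13 + 4*13)/2 - 1*13) + 4296 = (√(2 - 76*1/13 + 52)/2 - 13) + 4296 = (√(2 - 76/13 + 52)/2 - 13) + 4296 = (√(626/13)/2 - 13) + 4296 = ((√8138/13)/2 - 13) + 4296 = (√8138/26 - 13) + 4296 = (-13 + √8138/26) + 4296 = 4283 + √8138/26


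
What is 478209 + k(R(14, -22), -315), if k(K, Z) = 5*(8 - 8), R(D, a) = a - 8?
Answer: 478209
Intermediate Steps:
R(D, a) = -8 + a
k(K, Z) = 0 (k(K, Z) = 5*0 = 0)
478209 + k(R(14, -22), -315) = 478209 + 0 = 478209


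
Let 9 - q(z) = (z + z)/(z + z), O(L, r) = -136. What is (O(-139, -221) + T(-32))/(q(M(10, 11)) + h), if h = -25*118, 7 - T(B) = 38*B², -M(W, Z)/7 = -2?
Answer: 39041/2942 ≈ 13.270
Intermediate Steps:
M(W, Z) = 14 (M(W, Z) = -7*(-2) = 14)
q(z) = 8 (q(z) = 9 - (z + z)/(z + z) = 9 - 2*z/(2*z) = 9 - 2*z*1/(2*z) = 9 - 1*1 = 9 - 1 = 8)
T(B) = 7 - 38*B²
h = -2950
(O(-139, -221) + T(-32))/(q(M(10, 11)) + h) = (-136 + (7 - 38*(-32)²))/(8 - 2950) = (-136 + (7 - 38*1024))/(-2942) = (-136 + (7 - 38912))*(-1/2942) = (-136 - 38905)*(-1/2942) = -39041*(-1/2942) = 39041/2942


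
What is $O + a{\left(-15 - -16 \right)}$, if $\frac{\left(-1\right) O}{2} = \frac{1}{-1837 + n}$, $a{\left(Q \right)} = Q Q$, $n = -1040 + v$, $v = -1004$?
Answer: $\frac{3883}{3881} \approx 1.0005$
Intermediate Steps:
$n = -2044$ ($n = -1040 - 1004 = -2044$)
$a{\left(Q \right)} = Q^{2}$
$O = \frac{2}{3881}$ ($O = - \frac{2}{-1837 - 2044} = - \frac{2}{-3881} = \left(-2\right) \left(- \frac{1}{3881}\right) = \frac{2}{3881} \approx 0.00051533$)
$O + a{\left(-15 - -16 \right)} = \frac{2}{3881} + \left(-15 - -16\right)^{2} = \frac{2}{3881} + \left(-15 + 16\right)^{2} = \frac{2}{3881} + 1^{2} = \frac{2}{3881} + 1 = \frac{3883}{3881}$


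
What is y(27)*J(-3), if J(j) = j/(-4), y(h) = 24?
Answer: 18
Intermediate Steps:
J(j) = -j/4 (J(j) = j*(-¼) = -j/4)
y(27)*J(-3) = 24*(-¼*(-3)) = 24*(¾) = 18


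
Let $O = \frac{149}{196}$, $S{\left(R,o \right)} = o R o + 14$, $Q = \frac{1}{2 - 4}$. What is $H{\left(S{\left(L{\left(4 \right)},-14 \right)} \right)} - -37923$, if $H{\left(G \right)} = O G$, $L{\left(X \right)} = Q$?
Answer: $\frac{265014}{7} \approx 37859.0$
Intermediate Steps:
$Q = - \frac{1}{2}$ ($Q = \frac{1}{-2} = - \frac{1}{2} \approx -0.5$)
$L{\left(X \right)} = - \frac{1}{2}$
$S{\left(R,o \right)} = 14 + R o^{2}$ ($S{\left(R,o \right)} = R o o + 14 = R o^{2} + 14 = 14 + R o^{2}$)
$O = \frac{149}{196}$ ($O = 149 \cdot \frac{1}{196} = \frac{149}{196} \approx 0.7602$)
$H{\left(G \right)} = \frac{149 G}{196}$
$H{\left(S{\left(L{\left(4 \right)},-14 \right)} \right)} - -37923 = \frac{149 \left(14 - \frac{\left(-14\right)^{2}}{2}\right)}{196} - -37923 = \frac{149 \left(14 - 98\right)}{196} + 37923 = \frac{149}{196} \left(-84\right) + 37923 = - \frac{447}{7} + 37923 = \frac{265014}{7}$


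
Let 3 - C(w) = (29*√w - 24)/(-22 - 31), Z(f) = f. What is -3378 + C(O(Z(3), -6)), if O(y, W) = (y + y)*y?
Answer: -178899/53 + 87*√2/53 ≈ -3373.1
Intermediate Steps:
O(y, W) = 2*y² (O(y, W) = (2*y)*y = 2*y²)
C(w) = 135/53 + 29*√w/53 (C(w) = 3 - (29*√w - 24)/(-22 - 31) = 3 - (-24 + 29*√w)/(-53) = 3 - (-24 + 29*√w)*(-1)/53 = 3 - (24/53 - 29*√w/53) = 3 + (-24/53 + 29*√w/53) = 135/53 + 29*√w/53)
-3378 + C(O(Z(3), -6)) = -3378 + (135/53 + 29*√(2*3²)/53) = -3378 + (135/53 + 29*√(2*9)/53) = -3378 + (135/53 + 29*√18/53) = -3378 + (135/53 + 29*(3*√2)/53) = -3378 + (135/53 + 87*√2/53) = -178899/53 + 87*√2/53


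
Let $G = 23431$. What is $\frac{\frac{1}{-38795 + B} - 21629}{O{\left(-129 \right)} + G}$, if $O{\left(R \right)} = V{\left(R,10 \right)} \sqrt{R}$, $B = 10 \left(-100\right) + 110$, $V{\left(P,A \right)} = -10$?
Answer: $- \frac{20111925417246}{21788043671785} - \frac{1716693732 i \sqrt{129}}{4357608734357} \approx -0.92307 - 0.0044744 i$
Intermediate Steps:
$B = -890$ ($B = -1000 + 110 = -890$)
$O{\left(R \right)} = - 10 \sqrt{R}$
$\frac{\frac{1}{-38795 + B} - 21629}{O{\left(-129 \right)} + G} = \frac{\frac{1}{-38795 - 890} - 21629}{- 10 \sqrt{-129} + 23431} = \frac{\frac{1}{-39685} - 21629}{- 10 i \sqrt{129} + 23431} = \frac{- \frac{1}{39685} - 21629}{- 10 i \sqrt{129} + 23431} = - \frac{858346866}{39685 \left(23431 - 10 i \sqrt{129}\right)}$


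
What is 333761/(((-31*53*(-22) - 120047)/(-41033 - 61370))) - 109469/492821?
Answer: 16843689878305174/41348174721 ≈ 4.0736e+5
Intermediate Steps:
333761/(((-31*53*(-22) - 120047)/(-41033 - 61370))) - 109469/492821 = 333761/(((-1643*(-22) - 120047)/(-102403))) - 109469*1/492821 = 333761/(((36146 - 120047)*(-1/102403))) - 109469/492821 = 333761/((-83901*(-1/102403))) - 109469/492821 = 333761/(83901/102403) - 109469/492821 = 333761*(102403/83901) - 109469/492821 = 34178127683/83901 - 109469/492821 = 16843689878305174/41348174721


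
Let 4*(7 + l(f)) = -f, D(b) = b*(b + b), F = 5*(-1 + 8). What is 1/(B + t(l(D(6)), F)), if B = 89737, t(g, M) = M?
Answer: 1/89772 ≈ 1.1139e-5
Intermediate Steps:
F = 35 (F = 5*7 = 35)
D(b) = 2*b² (D(b) = b*(2*b) = 2*b²)
l(f) = -7 - f/4 (l(f) = -7 + (-f)/4 = -7 - f/4)
1/(B + t(l(D(6)), F)) = 1/(89737 + 35) = 1/89772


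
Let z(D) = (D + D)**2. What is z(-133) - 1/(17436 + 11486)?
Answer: 2046405031/28922 ≈ 70756.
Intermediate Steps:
z(D) = 4*D**2 (z(D) = (2*D)**2 = 4*D**2)
z(-133) - 1/(17436 + 11486) = 4*(-133)**2 - 1/(17436 + 11486) = 4*17689 - 1/28922 = 70756 - 1*1/28922 = 70756 - 1/28922 = 2046405031/28922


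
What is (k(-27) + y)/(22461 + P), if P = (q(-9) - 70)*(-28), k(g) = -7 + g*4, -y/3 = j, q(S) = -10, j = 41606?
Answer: -7349/1453 ≈ -5.0578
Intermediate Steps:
y = -124818 (y = -3*41606 = -124818)
k(g) = -7 + 4*g
P = 2240 (P = (-10 - 70)*(-28) = -80*(-28) = 2240)
(k(-27) + y)/(22461 + P) = ((-7 + 4*(-27)) - 124818)/(22461 + 2240) = ((-7 - 108) - 124818)/24701 = (-115 - 124818)*(1/24701) = -124933*1/24701 = -7349/1453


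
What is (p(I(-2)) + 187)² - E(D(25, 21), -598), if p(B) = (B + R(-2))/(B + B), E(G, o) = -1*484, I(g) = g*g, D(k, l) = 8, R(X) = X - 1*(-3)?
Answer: 2283977/64 ≈ 35687.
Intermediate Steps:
R(X) = 3 + X (R(X) = X + 3 = 3 + X)
I(g) = g²
E(G, o) = -484
p(B) = (1 + B)/(2*B) (p(B) = (B + (3 - 2))/(B + B) = (B + 1)/((2*B)) = (1 + B)*(1/(2*B)) = (1 + B)/(2*B))
(p(I(-2)) + 187)² - E(D(25, 21), -598) = ((1 + (-2)²)/(2*((-2)²)) + 187)² - 1*(-484) = ((½)*(1 + 4)/4 + 187)² + 484 = ((½)*(¼)*5 + 187)² + 484 = (5/8 + 187)² + 484 = (1501/8)² + 484 = 2253001/64 + 484 = 2283977/64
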